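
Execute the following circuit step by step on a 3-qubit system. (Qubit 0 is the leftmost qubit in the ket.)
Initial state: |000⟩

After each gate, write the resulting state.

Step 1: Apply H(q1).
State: 1/√2|000⟩ + 1/√2|010⟩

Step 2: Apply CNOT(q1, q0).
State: 1/√2|000⟩ + 1/√2|110⟩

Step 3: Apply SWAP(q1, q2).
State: 1/√2|000⟩ + 1/√2|101⟩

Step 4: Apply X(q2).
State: 1/√2|001⟩ + 1/√2|100⟩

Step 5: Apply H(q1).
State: 1/2|001⟩ + 1/2|011⟩ + 1/2|100⟩ + 1/2|110⟩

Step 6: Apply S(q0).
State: 1/2|001⟩ + 1/2|011⟩ + (1/2)i|100⟩ + (1/2)i|110⟩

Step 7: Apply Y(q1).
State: -(1/2)i|001⟩ + (1/2)i|011⟩ + 1/2|100⟩ - 1/2|110⟩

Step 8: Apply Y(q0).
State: -(1/2)i|000⟩ + (1/2)i|010⟩ + 1/2|101⟩ - 1/2|111⟩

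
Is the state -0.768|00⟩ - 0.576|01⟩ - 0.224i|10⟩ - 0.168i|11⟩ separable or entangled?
Separable

Writing the state as a|00⟩ + b|01⟩ + c|10⟩ + d|11⟩, it is a product state iff ad − bc = 0.
Here (a, b, c, d) = (-0.768, -0.576, -0.224i, -0.168i): ad − bc = (-0.768)(-0.168i) − (-0.576)(-0.224i) = 0, so the state is separable.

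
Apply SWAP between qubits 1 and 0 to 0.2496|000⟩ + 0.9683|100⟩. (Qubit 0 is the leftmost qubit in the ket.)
0.2496|000⟩ + 0.9683|010⟩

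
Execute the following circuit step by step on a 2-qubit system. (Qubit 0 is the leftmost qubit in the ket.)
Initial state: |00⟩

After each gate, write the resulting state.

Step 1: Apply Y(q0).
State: i|10⟩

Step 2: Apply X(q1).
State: i|11⟩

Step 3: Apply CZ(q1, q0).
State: -i|11⟩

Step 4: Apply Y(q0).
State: -|01⟩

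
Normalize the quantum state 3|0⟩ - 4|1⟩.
0.6|0⟩ - 0.8|1⟩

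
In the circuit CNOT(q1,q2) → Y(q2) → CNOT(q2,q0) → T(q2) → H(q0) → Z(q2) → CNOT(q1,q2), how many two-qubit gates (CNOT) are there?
3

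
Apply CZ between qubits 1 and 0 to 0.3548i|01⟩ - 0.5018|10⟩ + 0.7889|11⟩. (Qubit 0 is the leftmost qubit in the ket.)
0.3548i|01⟩ - 0.5018|10⟩ - 0.7889|11⟩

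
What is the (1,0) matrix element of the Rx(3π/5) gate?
-0.809i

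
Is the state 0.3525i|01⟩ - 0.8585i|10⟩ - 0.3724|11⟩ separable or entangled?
Entangled

Writing the state as a|00⟩ + b|01⟩ + c|10⟩ + d|11⟩, it is a product state iff ad − bc = 0.
Here (a, b, c, d) = (0, 0.3525i, -0.8585i, -0.3724): ad − bc = (0)(-0.3724) − (0.3525i)(-0.8585i) = -0.3026 ≠ 0, so the state is entangled.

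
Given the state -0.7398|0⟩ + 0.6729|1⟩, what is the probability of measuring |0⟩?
0.5473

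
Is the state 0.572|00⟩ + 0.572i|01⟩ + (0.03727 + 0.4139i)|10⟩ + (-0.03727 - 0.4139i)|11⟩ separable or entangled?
Entangled

Writing the state as a|00⟩ + b|01⟩ + c|10⟩ + d|11⟩, it is a product state iff ad − bc = 0.
Here (a, b, c, d) = (0.572, 0.572i, (0.03727 + 0.4139i), (-0.03727 - 0.4139i)): ad − bc = (0.572)(-0.03727 - 0.4139i) − (0.572i)(0.03727 + 0.4139i) = (0.2154 - 0.2581i) ≠ 0, so the state is entangled.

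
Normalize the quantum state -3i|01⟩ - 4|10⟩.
-0.6i|01⟩ - 0.8|10⟩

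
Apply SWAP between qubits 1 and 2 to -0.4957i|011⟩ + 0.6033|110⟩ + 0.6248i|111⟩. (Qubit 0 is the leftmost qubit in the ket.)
-0.4957i|011⟩ + 0.6033|101⟩ + 0.6248i|111⟩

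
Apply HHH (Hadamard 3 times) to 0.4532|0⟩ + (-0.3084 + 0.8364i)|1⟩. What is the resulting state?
(0.1024 + 0.5914i)|0⟩ + (0.5385 - 0.5914i)|1⟩

H² = I, so H^3 = H: a single Hadamard. With (a, b) = (0.4532, (-0.3084 + 0.8364i)), H gives ((a + b)/√2, (a − b)/√2) = ((0.1024 + 0.5914i), (0.5385 - 0.5914i)).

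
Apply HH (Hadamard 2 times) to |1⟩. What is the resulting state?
|1⟩

H² = I, so an even number of Hadamards cancels: H^2 = I and the state is unchanged.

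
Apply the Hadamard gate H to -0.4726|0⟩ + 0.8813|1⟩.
0.289|0⟩ - 0.9574|1⟩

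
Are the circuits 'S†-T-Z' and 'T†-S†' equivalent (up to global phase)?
No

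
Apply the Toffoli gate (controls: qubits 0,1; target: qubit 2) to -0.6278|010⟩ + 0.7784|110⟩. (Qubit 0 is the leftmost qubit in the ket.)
-0.6278|010⟩ + 0.7784|111⟩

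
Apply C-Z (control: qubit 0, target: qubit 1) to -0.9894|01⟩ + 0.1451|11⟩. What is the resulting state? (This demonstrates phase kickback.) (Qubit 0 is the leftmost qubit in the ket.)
-0.9894|01⟩ - 0.1451|11⟩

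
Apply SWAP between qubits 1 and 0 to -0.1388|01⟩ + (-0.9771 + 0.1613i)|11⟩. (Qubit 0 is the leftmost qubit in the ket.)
-0.1388|10⟩ + (-0.9771 + 0.1613i)|11⟩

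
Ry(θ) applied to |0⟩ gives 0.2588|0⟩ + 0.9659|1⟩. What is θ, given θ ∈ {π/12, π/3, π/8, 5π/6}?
5π/6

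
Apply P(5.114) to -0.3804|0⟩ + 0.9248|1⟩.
-0.3804|0⟩ + (0.3615 - 0.8512i)|1⟩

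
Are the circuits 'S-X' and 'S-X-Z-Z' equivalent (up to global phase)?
Yes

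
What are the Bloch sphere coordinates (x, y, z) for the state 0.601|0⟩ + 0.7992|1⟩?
(0.9606, 0, -0.2775)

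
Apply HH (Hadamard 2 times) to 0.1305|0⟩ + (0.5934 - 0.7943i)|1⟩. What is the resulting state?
0.1305|0⟩ + (0.5934 - 0.7943i)|1⟩

H² = I, so an even number of Hadamards cancels: H^2 = I and the state is unchanged.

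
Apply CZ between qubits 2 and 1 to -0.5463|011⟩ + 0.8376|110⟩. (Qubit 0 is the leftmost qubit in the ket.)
0.5463|011⟩ + 0.8376|110⟩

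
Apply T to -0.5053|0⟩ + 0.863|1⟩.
-0.5053|0⟩ + (0.6102 + 0.6102i)|1⟩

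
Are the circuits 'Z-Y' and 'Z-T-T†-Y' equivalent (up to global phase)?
Yes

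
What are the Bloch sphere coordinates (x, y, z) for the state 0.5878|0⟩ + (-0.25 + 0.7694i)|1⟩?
(-0.2939, 0.9045, -0.309)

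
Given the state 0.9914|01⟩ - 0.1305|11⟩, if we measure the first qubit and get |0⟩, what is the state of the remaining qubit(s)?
|1⟩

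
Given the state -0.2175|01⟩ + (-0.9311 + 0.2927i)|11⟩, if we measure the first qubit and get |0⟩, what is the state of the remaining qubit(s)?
-|1⟩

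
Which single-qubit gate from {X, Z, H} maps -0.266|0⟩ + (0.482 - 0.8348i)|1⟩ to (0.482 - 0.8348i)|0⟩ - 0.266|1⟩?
X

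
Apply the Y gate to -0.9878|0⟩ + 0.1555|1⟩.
-0.1555i|0⟩ - 0.9878i|1⟩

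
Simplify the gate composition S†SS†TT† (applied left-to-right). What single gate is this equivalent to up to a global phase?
S†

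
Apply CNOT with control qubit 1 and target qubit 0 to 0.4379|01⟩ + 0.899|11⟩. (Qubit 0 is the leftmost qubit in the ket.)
0.899|01⟩ + 0.4379|11⟩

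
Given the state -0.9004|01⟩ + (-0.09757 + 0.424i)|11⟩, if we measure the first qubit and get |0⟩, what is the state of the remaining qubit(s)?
-|1⟩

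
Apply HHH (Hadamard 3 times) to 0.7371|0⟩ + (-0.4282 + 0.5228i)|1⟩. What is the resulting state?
(0.2184 + 0.3697i)|0⟩ + (0.824 - 0.3697i)|1⟩

H² = I, so H^3 = H: a single Hadamard. With (a, b) = (0.7371, (-0.4282 + 0.5228i)), H gives ((a + b)/√2, (a − b)/√2) = ((0.2184 + 0.3697i), (0.824 - 0.3697i)).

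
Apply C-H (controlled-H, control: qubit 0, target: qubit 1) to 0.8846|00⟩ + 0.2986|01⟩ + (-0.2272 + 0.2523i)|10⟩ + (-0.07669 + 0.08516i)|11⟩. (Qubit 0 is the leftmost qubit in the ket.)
0.8846|00⟩ + 0.2986|01⟩ + (-0.2149 + 0.2386i)|10⟩ + (-0.1064 + 0.1182i)|11⟩

C-H leaves the control-|0⟩ kets |00⟩, |01⟩ unchanged and applies H to qubit 1 on the control-|1⟩ pair (|10⟩, |11⟩).
H = [[1/√2, 1/√2], [1/√2, -1/√2]].
With a = amp(|10⟩) = (-0.2272 + 0.2523i) and b = amp(|11⟩) = (-0.07669 + 0.08516i):
new amp(|10⟩) = (1/√2)·a + (1/√2)·b = (-0.2149 + 0.2386i)
new amp(|11⟩) = (1/√2)·a + (-1/√2)·b = (-0.1064 + 0.1182i)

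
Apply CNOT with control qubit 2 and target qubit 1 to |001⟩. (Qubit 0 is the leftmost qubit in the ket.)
|011⟩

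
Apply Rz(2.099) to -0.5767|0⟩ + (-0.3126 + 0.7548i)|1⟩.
(-0.2872 + 0.5001i)|0⟩ + (-0.8102 + 0.1048i)|1⟩

Rz(2.099) = [[e^(−iθ/2), 0], [0, e^(iθ/2)]] with e^(±iθ/2) = cos(θ/2) ± i·sin(θ/2); θ = 2.099, cos(θ/2) ≈ 0.498005, sin(θ/2) ≈ 0.867174.
With a = amp(|0⟩) = -0.5767 and b = amp(|1⟩) = (-0.3126 + 0.7548i):
new amp(|0⟩) = (0.498005 - 0.867174i)·a = (-0.2872 + 0.5001i)
new amp(|1⟩) = (0.498005 + 0.867174i)·b = (-0.8102 + 0.1048i)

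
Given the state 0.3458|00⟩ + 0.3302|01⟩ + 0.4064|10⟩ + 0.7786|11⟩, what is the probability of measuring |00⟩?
0.1196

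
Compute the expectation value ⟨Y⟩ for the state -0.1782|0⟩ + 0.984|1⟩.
0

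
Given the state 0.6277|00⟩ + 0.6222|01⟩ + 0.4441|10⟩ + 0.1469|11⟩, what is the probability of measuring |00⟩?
0.394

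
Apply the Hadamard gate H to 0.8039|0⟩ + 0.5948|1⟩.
0.989|0⟩ + 0.1479|1⟩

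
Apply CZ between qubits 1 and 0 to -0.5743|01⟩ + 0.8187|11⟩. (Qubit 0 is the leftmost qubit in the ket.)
-0.5743|01⟩ - 0.8187|11⟩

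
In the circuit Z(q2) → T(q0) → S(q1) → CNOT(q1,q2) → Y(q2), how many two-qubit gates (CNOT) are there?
1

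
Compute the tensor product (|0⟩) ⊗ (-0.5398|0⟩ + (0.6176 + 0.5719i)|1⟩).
-0.5398|00⟩ + (0.6176 + 0.5719i)|01⟩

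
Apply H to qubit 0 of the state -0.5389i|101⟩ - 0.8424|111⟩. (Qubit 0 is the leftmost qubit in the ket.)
-0.3811i|001⟩ - 0.5957|011⟩ + 0.3811i|101⟩ + 0.5957|111⟩

H on qubit 0 mixes each pair of kets that differ only in qubit 0: amplitudes (a, b) of (|…0…⟩, |…1…⟩) become ((a + b)/√2, (a − b)/√2). Kets absent from the input have amplitude 0.
(|001⟩, |101⟩): (a, b) = (0, -0.5389i) → (-0.3811i, 0.3811i)
(|011⟩, |111⟩): (a, b) = (0, -0.8424) → (-0.5957, 0.5957)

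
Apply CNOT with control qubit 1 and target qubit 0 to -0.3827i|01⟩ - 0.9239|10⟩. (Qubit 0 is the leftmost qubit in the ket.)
-0.9239|10⟩ - 0.3827i|11⟩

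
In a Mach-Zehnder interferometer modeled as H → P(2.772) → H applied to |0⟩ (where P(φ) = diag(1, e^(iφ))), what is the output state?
(0.03376 + 0.1806i)|0⟩ + (0.9662 - 0.1806i)|1⟩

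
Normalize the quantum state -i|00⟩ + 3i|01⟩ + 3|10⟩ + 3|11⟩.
-0.189i|00⟩ + 0.5669i|01⟩ + 0.5669|10⟩ + 0.5669|11⟩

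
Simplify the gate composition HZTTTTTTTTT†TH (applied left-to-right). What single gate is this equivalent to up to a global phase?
X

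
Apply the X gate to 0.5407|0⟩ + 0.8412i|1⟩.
0.8412i|0⟩ + 0.5407|1⟩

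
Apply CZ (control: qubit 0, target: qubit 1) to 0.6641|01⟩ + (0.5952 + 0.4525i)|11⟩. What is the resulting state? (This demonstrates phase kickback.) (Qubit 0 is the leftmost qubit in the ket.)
0.6641|01⟩ + (-0.5952 - 0.4525i)|11⟩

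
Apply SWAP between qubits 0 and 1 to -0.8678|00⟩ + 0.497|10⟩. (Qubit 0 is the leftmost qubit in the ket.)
-0.8678|00⟩ + 0.497|01⟩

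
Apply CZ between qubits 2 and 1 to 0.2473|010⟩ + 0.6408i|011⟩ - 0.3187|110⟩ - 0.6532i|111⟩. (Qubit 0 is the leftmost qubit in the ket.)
0.2473|010⟩ - 0.6408i|011⟩ - 0.3187|110⟩ + 0.6532i|111⟩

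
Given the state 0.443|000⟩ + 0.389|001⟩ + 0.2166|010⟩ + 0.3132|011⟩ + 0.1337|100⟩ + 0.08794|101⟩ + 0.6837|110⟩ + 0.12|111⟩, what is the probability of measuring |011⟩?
0.09809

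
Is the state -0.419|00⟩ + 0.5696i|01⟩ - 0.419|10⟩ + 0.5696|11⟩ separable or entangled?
Entangled

Writing the state as a|00⟩ + b|01⟩ + c|10⟩ + d|11⟩, it is a product state iff ad − bc = 0.
Here (a, b, c, d) = (-0.419, 0.5696i, -0.419, 0.5696): ad − bc = (-0.419)(0.5696) − (0.5696i)(-0.419) = (-0.2387 + 0.2387i) ≠ 0, so the state is entangled.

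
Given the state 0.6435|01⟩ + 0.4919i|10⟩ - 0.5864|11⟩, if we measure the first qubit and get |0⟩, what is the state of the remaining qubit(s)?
|1⟩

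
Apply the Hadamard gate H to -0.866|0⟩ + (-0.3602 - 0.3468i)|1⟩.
(-0.8671 - 0.2452i)|0⟩ + (-0.3577 + 0.2452i)|1⟩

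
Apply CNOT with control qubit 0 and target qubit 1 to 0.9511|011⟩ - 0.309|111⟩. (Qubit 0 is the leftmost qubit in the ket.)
0.9511|011⟩ - 0.309|101⟩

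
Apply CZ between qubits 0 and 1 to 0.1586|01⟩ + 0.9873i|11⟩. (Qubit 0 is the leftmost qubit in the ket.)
0.1586|01⟩ - 0.9873i|11⟩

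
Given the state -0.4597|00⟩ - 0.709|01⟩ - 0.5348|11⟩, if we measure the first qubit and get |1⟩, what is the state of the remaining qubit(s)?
-|1⟩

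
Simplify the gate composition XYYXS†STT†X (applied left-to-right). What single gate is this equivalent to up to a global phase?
X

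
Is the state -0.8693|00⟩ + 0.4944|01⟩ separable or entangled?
Separable

Writing the state as a|00⟩ + b|01⟩ + c|10⟩ + d|11⟩, it is a product state iff ad − bc = 0.
Here (a, b, c, d) = (-0.8693, 0.4944, 0, 0): ad − bc = (-0.8693)(0) − (0.4944)(0) = 0, so the state is separable.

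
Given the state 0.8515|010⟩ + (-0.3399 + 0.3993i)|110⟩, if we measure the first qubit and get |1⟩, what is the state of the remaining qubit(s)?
(-0.6482 + 0.7615i)|10⟩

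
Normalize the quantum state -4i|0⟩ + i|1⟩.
-0.9701i|0⟩ + 0.2425i|1⟩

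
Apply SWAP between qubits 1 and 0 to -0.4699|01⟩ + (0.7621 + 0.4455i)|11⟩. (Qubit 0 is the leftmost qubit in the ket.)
-0.4699|10⟩ + (0.7621 + 0.4455i)|11⟩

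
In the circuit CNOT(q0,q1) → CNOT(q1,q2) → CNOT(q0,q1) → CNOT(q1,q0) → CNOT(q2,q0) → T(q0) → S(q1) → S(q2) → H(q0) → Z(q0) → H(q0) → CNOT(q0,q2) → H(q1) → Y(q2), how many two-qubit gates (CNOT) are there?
6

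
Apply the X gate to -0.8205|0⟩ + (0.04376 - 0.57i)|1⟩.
(0.04376 - 0.57i)|0⟩ - 0.8205|1⟩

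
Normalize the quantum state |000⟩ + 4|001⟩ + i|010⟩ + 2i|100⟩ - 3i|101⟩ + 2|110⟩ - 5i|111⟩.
0.1291|000⟩ + 0.5164|001⟩ + 0.1291i|010⟩ + 0.2582i|100⟩ - 0.3873i|101⟩ + 0.2582|110⟩ - 0.6455i|111⟩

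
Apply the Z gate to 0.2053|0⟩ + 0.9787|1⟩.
0.2053|0⟩ - 0.9787|1⟩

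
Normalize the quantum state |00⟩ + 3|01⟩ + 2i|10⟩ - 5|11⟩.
0.1601|00⟩ + 0.4804|01⟩ + 0.3203i|10⟩ - 0.8006|11⟩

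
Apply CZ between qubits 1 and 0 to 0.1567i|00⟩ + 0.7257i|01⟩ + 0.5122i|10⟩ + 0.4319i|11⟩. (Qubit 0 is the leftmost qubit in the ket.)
0.1567i|00⟩ + 0.7257i|01⟩ + 0.5122i|10⟩ - 0.4319i|11⟩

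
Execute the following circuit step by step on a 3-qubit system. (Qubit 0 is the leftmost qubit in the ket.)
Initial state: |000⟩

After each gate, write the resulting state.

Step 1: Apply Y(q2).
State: i|001⟩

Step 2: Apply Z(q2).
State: -i|001⟩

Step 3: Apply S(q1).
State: -i|001⟩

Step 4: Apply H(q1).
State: -(1/√2)i|001⟩ - (1/√2)i|011⟩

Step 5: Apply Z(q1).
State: -(1/√2)i|001⟩ + (1/√2)i|011⟩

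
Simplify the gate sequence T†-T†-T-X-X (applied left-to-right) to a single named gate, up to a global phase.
T†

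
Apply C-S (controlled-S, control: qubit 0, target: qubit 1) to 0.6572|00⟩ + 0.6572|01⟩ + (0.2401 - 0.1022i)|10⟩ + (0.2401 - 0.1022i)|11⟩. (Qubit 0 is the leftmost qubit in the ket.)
0.6572|00⟩ + 0.6572|01⟩ + (0.2401 - 0.1022i)|10⟩ + (0.1022 + 0.2401i)|11⟩

C-S leaves the control-|0⟩ kets |00⟩, |01⟩ unchanged and applies S to qubit 1 on the control-|1⟩ pair (|10⟩, |11⟩).
S = [[1, 0], [0, i]].
With a = amp(|10⟩) = (0.2401 - 0.1022i) and b = amp(|11⟩) = (0.2401 - 0.1022i):
new amp(|10⟩) = (1)·a = (0.2401 - 0.1022i)
new amp(|11⟩) = (i)·b = (0.1022 + 0.2401i)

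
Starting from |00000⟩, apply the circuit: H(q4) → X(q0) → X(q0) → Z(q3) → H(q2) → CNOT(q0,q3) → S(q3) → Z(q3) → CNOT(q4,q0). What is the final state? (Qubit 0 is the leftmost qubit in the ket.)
1/2|00000⟩ + 1/2|00100⟩ + 1/2|10001⟩ + 1/2|10101⟩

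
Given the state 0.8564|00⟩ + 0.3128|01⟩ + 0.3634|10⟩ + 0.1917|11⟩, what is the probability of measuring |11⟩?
0.03675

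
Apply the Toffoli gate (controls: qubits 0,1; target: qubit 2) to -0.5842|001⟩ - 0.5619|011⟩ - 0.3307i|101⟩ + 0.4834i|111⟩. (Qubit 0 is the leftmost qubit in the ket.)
-0.5842|001⟩ - 0.5619|011⟩ - 0.3307i|101⟩ + 0.4834i|110⟩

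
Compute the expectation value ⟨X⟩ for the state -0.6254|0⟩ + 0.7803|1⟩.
-0.976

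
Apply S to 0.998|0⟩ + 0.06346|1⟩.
0.998|0⟩ + 0.06346i|1⟩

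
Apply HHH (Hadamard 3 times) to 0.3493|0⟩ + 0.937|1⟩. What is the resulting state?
0.9096|0⟩ - 0.4156|1⟩

H² = I, so H^3 = H: a single Hadamard. With (a, b) = (0.3493, 0.937), H gives ((a + b)/√2, (a − b)/√2) = (0.9096, -0.4156).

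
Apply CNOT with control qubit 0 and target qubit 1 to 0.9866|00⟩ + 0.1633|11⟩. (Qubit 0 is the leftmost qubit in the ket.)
0.9866|00⟩ + 0.1633|10⟩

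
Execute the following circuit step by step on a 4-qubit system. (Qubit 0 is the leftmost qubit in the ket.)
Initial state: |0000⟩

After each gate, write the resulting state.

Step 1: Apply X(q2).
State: |0010⟩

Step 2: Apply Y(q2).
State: -i|0000⟩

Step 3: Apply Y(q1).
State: |0100⟩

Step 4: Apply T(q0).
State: |0100⟩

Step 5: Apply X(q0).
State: |1100⟩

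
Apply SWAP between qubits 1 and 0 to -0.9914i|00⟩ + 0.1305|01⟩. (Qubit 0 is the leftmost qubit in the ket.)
-0.9914i|00⟩ + 0.1305|10⟩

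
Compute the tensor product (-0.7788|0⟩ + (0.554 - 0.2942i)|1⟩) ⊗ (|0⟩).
-0.7788|00⟩ + (0.554 - 0.2942i)|10⟩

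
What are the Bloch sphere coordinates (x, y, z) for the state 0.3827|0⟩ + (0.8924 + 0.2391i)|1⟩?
(0.683, 0.183, -0.7071)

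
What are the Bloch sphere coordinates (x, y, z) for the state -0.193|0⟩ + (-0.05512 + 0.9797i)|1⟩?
(0.02128, -0.3782, -0.9256)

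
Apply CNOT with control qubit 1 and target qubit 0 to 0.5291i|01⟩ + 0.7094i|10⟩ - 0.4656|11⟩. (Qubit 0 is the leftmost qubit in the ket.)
-0.4656|01⟩ + 0.7094i|10⟩ + 0.5291i|11⟩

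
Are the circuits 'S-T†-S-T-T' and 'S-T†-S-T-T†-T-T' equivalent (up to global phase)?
Yes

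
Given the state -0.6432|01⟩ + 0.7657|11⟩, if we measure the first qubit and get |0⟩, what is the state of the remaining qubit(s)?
-|1⟩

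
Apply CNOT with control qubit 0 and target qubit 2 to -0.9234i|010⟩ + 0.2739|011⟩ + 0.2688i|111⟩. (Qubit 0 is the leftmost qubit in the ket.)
-0.9234i|010⟩ + 0.2739|011⟩ + 0.2688i|110⟩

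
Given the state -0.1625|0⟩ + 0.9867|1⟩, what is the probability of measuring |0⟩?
0.02641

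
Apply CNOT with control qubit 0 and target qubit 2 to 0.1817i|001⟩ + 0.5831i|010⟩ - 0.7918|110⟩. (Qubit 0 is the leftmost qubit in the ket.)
0.1817i|001⟩ + 0.5831i|010⟩ - 0.7918|111⟩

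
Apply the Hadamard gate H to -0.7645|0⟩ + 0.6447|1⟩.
-0.08471|0⟩ - 0.9965|1⟩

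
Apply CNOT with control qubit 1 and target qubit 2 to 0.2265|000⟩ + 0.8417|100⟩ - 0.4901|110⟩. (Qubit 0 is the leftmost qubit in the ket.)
0.2265|000⟩ + 0.8417|100⟩ - 0.4901|111⟩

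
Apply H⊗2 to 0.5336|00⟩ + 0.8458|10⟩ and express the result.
0.6897|00⟩ + 0.6897|01⟩ - 0.1561|10⟩ - 0.1561|11⟩

H⊗2 gives amp(|y⟩) = (1/2) Σ_x (−1)^(x·y) amp(|x⟩), where x·y is the number of positions in which both x and y have a 1.
|00⟩: (0.5336 + 0.8458)/2 = 0.6897
|01⟩: (0.5336 + 0.8458)/2 = 0.6897
|10⟩: (0.5336 - 0.8458)/2 = -0.1561
|11⟩: (0.5336 - 0.8458)/2 = -0.1561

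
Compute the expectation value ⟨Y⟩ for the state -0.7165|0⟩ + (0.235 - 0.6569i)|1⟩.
0.9413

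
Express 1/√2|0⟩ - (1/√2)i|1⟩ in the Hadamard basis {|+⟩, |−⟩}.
(1/2 - (1/2)i)|+⟩ + (1/2 + (1/2)i)|−⟩

With |ψ⟩ = α|0⟩ + β|1⟩, the Hadamard-basis coefficients are ⟨+|ψ⟩ = (α + β)/√2 and ⟨−|ψ⟩ = (α − β)/√2.
Here α = 1/√2, β = -(1/√2)i: (α + β)/√2 = (1/2 - (1/2)i), (α − β)/√2 = (1/2 + (1/2)i).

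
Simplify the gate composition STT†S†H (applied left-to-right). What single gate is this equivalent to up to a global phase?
H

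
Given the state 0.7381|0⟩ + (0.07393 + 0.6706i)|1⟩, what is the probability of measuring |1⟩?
0.4552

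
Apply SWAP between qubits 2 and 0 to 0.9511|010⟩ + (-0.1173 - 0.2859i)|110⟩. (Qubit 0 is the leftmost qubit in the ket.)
0.9511|010⟩ + (-0.1173 - 0.2859i)|011⟩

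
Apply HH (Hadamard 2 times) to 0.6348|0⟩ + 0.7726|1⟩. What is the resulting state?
0.6348|0⟩ + 0.7726|1⟩

H² = I, so an even number of Hadamards cancels: H^2 = I and the state is unchanged.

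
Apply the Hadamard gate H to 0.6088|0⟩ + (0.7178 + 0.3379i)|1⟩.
(0.938 + 0.2389i)|0⟩ + (-0.07707 - 0.2389i)|1⟩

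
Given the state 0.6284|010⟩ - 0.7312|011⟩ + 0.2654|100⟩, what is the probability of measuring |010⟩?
0.3949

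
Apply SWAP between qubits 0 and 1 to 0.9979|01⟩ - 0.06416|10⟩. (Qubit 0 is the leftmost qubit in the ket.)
-0.06416|01⟩ + 0.9979|10⟩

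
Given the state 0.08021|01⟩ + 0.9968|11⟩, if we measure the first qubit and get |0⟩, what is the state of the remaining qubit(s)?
|1⟩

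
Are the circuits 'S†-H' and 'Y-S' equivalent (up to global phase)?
No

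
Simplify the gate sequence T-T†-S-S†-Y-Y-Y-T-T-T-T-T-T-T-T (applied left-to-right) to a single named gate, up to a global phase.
Y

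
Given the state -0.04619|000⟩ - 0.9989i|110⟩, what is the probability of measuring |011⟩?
0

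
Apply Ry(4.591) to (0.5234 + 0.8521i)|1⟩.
(-0.3919 - 0.638i)|0⟩ + (-0.347 - 0.5649i)|1⟩

Ry(4.591) = [[cos(θ/2), −sin(θ/2)], [sin(θ/2), cos(θ/2)]]; θ = 4.591, cos(θ/2) ≈ -0.662914, sin(θ/2) ≈ 0.748696.
With a = amp(|0⟩) = 0 and b = amp(|1⟩) = (0.5234 + 0.8521i):
new amp(|0⟩) = (-0.662914)·a + (-0.748696)·b = (-0.3919 - 0.638i)
new amp(|1⟩) = (0.748696)·a + (-0.662914)·b = (-0.347 - 0.5649i)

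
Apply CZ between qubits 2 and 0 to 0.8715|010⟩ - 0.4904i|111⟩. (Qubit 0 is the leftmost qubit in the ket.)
0.8715|010⟩ + 0.4904i|111⟩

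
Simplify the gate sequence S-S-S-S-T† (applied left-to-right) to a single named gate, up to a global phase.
T†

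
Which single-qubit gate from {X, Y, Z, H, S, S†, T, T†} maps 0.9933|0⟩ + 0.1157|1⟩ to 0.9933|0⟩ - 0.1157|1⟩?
Z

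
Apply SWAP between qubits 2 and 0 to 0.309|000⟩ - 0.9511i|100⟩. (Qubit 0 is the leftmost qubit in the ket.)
0.309|000⟩ - 0.9511i|001⟩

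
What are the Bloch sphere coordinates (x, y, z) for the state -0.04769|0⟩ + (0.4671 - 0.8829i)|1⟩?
(-0.04455, 0.08421, -0.9954)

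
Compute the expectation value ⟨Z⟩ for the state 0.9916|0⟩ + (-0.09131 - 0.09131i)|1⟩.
0.9666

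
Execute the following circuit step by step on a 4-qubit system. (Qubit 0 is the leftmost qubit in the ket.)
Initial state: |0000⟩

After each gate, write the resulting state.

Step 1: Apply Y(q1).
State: i|0100⟩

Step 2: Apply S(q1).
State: -|0100⟩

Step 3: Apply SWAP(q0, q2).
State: -|0100⟩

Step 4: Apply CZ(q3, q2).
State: -|0100⟩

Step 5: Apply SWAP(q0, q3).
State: -|0100⟩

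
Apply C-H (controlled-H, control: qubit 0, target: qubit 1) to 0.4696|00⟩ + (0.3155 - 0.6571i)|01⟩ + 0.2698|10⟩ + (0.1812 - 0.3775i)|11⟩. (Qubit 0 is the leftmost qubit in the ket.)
0.4696|00⟩ + (0.3155 - 0.6571i)|01⟩ + (0.3189 - 0.2669i)|10⟩ + (0.06265 + 0.2669i)|11⟩

C-H leaves the control-|0⟩ kets |00⟩, |01⟩ unchanged and applies H to qubit 1 on the control-|1⟩ pair (|10⟩, |11⟩).
H = [[1/√2, 1/√2], [1/√2, -1/√2]].
With a = amp(|10⟩) = 0.2698 and b = amp(|11⟩) = (0.1812 - 0.3775i):
new amp(|10⟩) = (1/√2)·a + (1/√2)·b = (0.3189 - 0.2669i)
new amp(|11⟩) = (1/√2)·a + (-1/√2)·b = (0.06265 + 0.2669i)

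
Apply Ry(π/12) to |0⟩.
0.9914|0⟩ + 0.1305|1⟩

Ry(π/12) = [[cos(θ/2), −sin(θ/2)], [sin(θ/2), cos(θ/2)]]; θ = π/12, cos(θ/2) ≈ 0.991445, sin(θ/2) ≈ 0.130526.
With a = amp(|0⟩) = 1 and b = amp(|1⟩) = 0:
new amp(|0⟩) = (0.991445)·a + (-0.130526)·b = 0.9914
new amp(|1⟩) = (0.130526)·a + (0.991445)·b = 0.1305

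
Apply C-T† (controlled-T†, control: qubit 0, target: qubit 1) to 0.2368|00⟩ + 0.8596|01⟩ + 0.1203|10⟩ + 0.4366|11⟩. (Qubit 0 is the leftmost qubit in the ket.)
0.2368|00⟩ + 0.8596|01⟩ + 0.1203|10⟩ + (0.3087 - 0.3087i)|11⟩

C-T† leaves the control-|0⟩ kets |00⟩, |01⟩ unchanged and applies T† to qubit 1 on the control-|1⟩ pair (|10⟩, |11⟩).
T† = [[1, 0], [0, (1/√2 - (1/√2)i)]].
With a = amp(|10⟩) = 0.1203 and b = amp(|11⟩) = 0.4366:
new amp(|10⟩) = (1)·a = 0.1203
new amp(|11⟩) = (1/√2 - (1/√2)i)·b = (0.3087 - 0.3087i)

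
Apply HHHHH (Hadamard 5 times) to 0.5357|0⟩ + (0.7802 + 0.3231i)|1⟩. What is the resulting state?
(0.9305 + 0.2285i)|0⟩ + (-0.1729 - 0.2285i)|1⟩

H² = I, so H^5 = H: a single Hadamard. With (a, b) = (0.5357, (0.7802 + 0.3231i)), H gives ((a + b)/√2, (a − b)/√2) = ((0.9305 + 0.2285i), (-0.1729 - 0.2285i)).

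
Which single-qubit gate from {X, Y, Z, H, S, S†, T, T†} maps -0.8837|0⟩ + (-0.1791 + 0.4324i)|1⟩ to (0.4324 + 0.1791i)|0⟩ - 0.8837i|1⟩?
Y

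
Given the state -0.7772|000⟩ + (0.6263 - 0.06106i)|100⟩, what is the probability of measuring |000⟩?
0.604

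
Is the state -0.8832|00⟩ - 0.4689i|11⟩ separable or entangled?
Entangled

Writing the state as a|00⟩ + b|01⟩ + c|10⟩ + d|11⟩, it is a product state iff ad − bc = 0.
Here (a, b, c, d) = (-0.8832, 0, 0, -0.4689i): ad − bc = (-0.8832)(-0.4689i) − (0)(0) = 0.4141i ≠ 0, so the state is entangled.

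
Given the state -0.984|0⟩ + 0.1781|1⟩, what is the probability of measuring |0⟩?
0.9683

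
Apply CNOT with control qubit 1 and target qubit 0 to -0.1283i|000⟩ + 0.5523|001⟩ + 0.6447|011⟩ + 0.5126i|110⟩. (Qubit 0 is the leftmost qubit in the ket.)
-0.1283i|000⟩ + 0.5523|001⟩ + 0.5126i|010⟩ + 0.6447|111⟩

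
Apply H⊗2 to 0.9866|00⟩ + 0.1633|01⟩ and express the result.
0.575|00⟩ + 0.4117|01⟩ + 0.575|10⟩ + 0.4117|11⟩

H⊗2 gives amp(|y⟩) = (1/2) Σ_x (−1)^(x·y) amp(|x⟩), where x·y is the number of positions in which both x and y have a 1.
|00⟩: (0.9866 + 0.1633)/2 = 0.575
|01⟩: (0.9866 - 0.1633)/2 = 0.4117
|10⟩: (0.9866 + 0.1633)/2 = 0.575
|11⟩: (0.9866 - 0.1633)/2 = 0.4117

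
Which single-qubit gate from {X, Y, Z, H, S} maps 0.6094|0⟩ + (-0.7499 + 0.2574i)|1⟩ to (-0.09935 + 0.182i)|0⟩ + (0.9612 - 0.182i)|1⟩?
H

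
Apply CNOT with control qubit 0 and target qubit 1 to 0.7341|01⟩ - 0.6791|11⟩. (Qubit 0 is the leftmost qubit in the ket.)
0.7341|01⟩ - 0.6791|10⟩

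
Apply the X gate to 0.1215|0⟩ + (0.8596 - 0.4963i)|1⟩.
(0.8596 - 0.4963i)|0⟩ + 0.1215|1⟩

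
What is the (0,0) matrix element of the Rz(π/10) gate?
(0.9877 - 0.1564i)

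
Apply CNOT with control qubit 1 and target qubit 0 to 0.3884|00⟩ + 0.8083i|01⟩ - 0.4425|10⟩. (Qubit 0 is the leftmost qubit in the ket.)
0.3884|00⟩ - 0.4425|10⟩ + 0.8083i|11⟩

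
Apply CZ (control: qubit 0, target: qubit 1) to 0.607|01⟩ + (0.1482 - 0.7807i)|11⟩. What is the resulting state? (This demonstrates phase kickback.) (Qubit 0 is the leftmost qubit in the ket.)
0.607|01⟩ + (-0.1482 + 0.7807i)|11⟩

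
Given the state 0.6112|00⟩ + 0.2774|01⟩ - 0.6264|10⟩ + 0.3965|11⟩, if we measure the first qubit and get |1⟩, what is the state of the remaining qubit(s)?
-0.845|0⟩ + 0.5348|1⟩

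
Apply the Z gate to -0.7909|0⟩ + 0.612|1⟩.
-0.7909|0⟩ - 0.612|1⟩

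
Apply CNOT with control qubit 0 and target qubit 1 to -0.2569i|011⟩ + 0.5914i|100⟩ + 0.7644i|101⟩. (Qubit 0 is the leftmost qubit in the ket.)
-0.2569i|011⟩ + 0.5914i|110⟩ + 0.7644i|111⟩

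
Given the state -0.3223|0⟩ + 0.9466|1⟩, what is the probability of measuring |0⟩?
0.1039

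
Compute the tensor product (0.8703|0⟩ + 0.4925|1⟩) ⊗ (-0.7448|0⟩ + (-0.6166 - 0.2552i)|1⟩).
-0.6482|00⟩ + (-0.5366 - 0.2221i)|01⟩ - 0.3668|10⟩ + (-0.3037 - 0.1257i)|11⟩

amp(|b₁b₂…⟩) = product of the factor amplitudes for bits b₁, b₂, …; only kets whose every factor amplitude is nonzero survive.
|00⟩: (0.8703)(-0.7448) = -0.6482
|01⟩: (0.8703)(-0.6166 - 0.2552i) = (-0.5366 - 0.2221i)
|10⟩: (0.4925)(-0.7448) = -0.3668
|11⟩: (0.4925)(-0.6166 - 0.2552i) = (-0.3037 - 0.1257i)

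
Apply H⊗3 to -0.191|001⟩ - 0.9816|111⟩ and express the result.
-0.4146|000⟩ + 0.4146|001⟩ + 0.2795|010⟩ - 0.2795|011⟩ + 0.2795|100⟩ - 0.2795|101⟩ - 0.4146|110⟩ + 0.4146|111⟩

H⊗3 gives amp(|y⟩) = (1/2√2) Σ_x (−1)^(x·y) amp(|x⟩), where x·y is the number of positions in which both x and y have a 1.
|000⟩: (-0.191 - 0.9816)/(2√2) = -0.4146
|001⟩: (0.191 + 0.9816)/(2√2) = 0.4146
|010⟩: (-0.191 + 0.9816)/(2√2) = 0.2795
|011⟩: (0.191 - 0.9816)/(2√2) = -0.2795
|100⟩: (-0.191 + 0.9816)/(2√2) = 0.2795
|101⟩: (0.191 - 0.9816)/(2√2) = -0.2795
|110⟩: (-0.191 - 0.9816)/(2√2) = -0.4146
|111⟩: (0.191 + 0.9816)/(2√2) = 0.4146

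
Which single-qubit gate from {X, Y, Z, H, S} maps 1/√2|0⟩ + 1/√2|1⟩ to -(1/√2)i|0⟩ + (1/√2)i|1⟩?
Y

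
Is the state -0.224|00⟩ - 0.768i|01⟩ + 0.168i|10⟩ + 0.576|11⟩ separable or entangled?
Entangled

Writing the state as a|00⟩ + b|01⟩ + c|10⟩ + d|11⟩, it is a product state iff ad − bc = 0.
Here (a, b, c, d) = (-0.224, -0.768i, 0.168i, 0.576): ad − bc = (-0.224)(0.576) − (-0.768i)(0.168i) = -0.258 ≠ 0, so the state is entangled.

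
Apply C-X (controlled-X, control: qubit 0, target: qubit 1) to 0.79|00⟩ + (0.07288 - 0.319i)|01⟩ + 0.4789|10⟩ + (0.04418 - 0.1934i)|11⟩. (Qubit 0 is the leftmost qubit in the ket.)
0.79|00⟩ + (0.07288 - 0.319i)|01⟩ + (0.04418 - 0.1934i)|10⟩ + 0.4789|11⟩

C-X leaves the control-|0⟩ kets |00⟩, |01⟩ unchanged and applies X to qubit 1 on the control-|1⟩ pair (|10⟩, |11⟩).
X = [[0, 1], [1, 0]].
With a = amp(|10⟩) = 0.4789 and b = amp(|11⟩) = (0.04418 - 0.1934i):
new amp(|10⟩) = (1)·b = (0.04418 - 0.1934i)
new amp(|11⟩) = (1)·a = 0.4789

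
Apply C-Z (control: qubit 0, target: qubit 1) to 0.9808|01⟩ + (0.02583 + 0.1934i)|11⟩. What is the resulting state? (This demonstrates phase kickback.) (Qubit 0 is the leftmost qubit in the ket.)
0.9808|01⟩ + (-0.02583 - 0.1934i)|11⟩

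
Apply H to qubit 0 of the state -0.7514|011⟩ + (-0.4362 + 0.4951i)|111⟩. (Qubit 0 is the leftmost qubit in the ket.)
(-0.8398 + 0.3501i)|011⟩ + (-0.2229 - 0.3501i)|111⟩

H on qubit 0 mixes each pair of kets that differ only in qubit 0: amplitudes (a, b) of (|…0…⟩, |…1…⟩) become ((a + b)/√2, (a − b)/√2). Kets absent from the input have amplitude 0.
(|011⟩, |111⟩): (a, b) = (-0.7514, (-0.4362 + 0.4951i)) → ((-0.8398 + 0.3501i), (-0.2229 - 0.3501i))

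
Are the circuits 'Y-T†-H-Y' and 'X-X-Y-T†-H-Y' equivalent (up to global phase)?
Yes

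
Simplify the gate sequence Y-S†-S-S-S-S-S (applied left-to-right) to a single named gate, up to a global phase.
Y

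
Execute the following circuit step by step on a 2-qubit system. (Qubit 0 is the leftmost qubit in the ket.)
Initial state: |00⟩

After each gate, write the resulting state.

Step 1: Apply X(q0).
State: |10⟩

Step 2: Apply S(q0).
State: i|10⟩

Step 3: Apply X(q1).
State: i|11⟩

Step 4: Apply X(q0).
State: i|01⟩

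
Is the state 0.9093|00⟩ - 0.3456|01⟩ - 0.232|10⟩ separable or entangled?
Entangled

Writing the state as a|00⟩ + b|01⟩ + c|10⟩ + d|11⟩, it is a product state iff ad − bc = 0.
Here (a, b, c, d) = (0.9093, -0.3456, -0.232, 0): ad − bc = (0.9093)(0) − (-0.3456)(-0.232) = -0.08018 ≠ 0, so the state is entangled.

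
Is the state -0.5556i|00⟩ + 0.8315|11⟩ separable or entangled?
Entangled

Writing the state as a|00⟩ + b|01⟩ + c|10⟩ + d|11⟩, it is a product state iff ad − bc = 0.
Here (a, b, c, d) = (-0.5556i, 0, 0, 0.8315): ad − bc = (-0.5556i)(0.8315) − (0)(0) = -0.462i ≠ 0, so the state is entangled.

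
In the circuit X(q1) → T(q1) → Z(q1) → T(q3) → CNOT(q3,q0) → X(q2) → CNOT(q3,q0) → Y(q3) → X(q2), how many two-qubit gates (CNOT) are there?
2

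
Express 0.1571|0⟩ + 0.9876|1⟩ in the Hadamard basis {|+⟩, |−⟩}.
0.8094|+⟩ - 0.5873|−⟩

With |ψ⟩ = α|0⟩ + β|1⟩, the Hadamard-basis coefficients are ⟨+|ψ⟩ = (α + β)/√2 and ⟨−|ψ⟩ = (α − β)/√2.
Here α = 0.1571, β = 0.9876: (α + β)/√2 = 0.8094, (α − β)/√2 = -0.5873.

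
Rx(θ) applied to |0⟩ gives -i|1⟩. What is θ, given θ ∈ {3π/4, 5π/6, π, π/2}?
π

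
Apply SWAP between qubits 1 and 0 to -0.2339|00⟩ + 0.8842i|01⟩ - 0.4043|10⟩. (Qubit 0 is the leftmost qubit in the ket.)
-0.2339|00⟩ - 0.4043|01⟩ + 0.8842i|10⟩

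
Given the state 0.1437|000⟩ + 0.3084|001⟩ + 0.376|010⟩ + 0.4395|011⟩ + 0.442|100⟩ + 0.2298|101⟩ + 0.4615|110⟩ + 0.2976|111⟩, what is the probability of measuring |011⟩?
0.1932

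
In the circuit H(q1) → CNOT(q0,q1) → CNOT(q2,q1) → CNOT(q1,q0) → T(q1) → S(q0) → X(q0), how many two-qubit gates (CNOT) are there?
3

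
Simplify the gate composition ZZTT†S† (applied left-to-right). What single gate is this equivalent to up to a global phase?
S†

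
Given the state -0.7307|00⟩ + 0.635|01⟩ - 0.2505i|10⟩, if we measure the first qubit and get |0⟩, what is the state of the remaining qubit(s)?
-0.7548|0⟩ + 0.6559|1⟩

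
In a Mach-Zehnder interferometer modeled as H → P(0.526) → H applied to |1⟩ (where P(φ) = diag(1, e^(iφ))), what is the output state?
(0.06759 - 0.251i)|0⟩ + (0.9324 + 0.251i)|1⟩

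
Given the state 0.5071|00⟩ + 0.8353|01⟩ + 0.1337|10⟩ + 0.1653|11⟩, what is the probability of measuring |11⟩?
0.02732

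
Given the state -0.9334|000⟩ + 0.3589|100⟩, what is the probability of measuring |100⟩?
0.1288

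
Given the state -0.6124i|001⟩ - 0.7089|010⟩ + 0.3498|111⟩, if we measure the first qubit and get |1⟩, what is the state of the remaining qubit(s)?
|11⟩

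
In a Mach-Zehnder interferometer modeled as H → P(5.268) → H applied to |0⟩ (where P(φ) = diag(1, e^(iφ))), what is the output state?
(0.7637 - 0.4248i)|0⟩ + (0.2363 + 0.4248i)|1⟩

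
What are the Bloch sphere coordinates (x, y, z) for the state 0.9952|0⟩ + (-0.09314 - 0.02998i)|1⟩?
(-0.1854, -0.05967, 0.9808)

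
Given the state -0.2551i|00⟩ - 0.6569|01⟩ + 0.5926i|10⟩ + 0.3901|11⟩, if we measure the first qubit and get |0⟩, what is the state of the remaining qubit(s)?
-0.362i|0⟩ - 0.9322|1⟩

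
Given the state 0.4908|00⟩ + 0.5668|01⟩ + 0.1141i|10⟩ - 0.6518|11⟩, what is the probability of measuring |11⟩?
0.4248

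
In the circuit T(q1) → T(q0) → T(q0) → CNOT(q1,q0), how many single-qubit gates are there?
3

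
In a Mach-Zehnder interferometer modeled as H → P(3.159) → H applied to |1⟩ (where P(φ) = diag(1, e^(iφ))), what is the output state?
(0.9999 + 0.008703i)|0⟩ + (0.00007575 - 0.008703i)|1⟩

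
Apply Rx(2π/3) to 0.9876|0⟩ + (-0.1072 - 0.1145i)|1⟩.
(0.3946 + 0.09284i)|0⟩ + (-0.0536 - 0.9125i)|1⟩

Rx(2π/3) = [[cos(θ/2), −i·sin(θ/2)], [−i·sin(θ/2), cos(θ/2)]]; θ = 2π/3, cos(θ/2) ≈ 0.5, sin(θ/2) ≈ 0.866025.
With a = amp(|0⟩) = 0.9876 and b = amp(|1⟩) = (-0.1072 - 0.1145i):
new amp(|0⟩) = (0.5)·a + (-0.866025i)·b = (0.3946 + 0.09284i)
new amp(|1⟩) = (-0.866025i)·a + (0.5)·b = (-0.0536 - 0.9125i)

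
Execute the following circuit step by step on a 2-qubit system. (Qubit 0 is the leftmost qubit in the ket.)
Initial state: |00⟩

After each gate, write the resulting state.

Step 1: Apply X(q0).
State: |10⟩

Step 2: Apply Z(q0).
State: -|10⟩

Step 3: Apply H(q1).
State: -1/√2|10⟩ - 1/√2|11⟩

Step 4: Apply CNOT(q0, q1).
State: -1/√2|10⟩ - 1/√2|11⟩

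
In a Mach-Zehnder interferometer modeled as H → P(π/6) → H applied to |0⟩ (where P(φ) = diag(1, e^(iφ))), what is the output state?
(0.933 + 0.25i)|0⟩ + (0.06699 - 0.25i)|1⟩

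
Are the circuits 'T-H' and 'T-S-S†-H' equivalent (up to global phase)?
Yes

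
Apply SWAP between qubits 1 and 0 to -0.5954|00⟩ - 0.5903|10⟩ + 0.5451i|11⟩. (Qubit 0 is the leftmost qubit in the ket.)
-0.5954|00⟩ - 0.5903|01⟩ + 0.5451i|11⟩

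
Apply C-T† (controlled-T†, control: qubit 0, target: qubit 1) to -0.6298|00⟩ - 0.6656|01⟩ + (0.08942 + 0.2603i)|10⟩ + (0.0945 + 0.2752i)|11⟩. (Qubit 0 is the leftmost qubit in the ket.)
-0.6298|00⟩ - 0.6656|01⟩ + (0.08942 + 0.2603i)|10⟩ + (0.2614 + 0.1278i)|11⟩

C-T† leaves the control-|0⟩ kets |00⟩, |01⟩ unchanged and applies T† to qubit 1 on the control-|1⟩ pair (|10⟩, |11⟩).
T† = [[1, 0], [0, (1/√2 - (1/√2)i)]].
With a = amp(|10⟩) = (0.08942 + 0.2603i) and b = amp(|11⟩) = (0.0945 + 0.2752i):
new amp(|10⟩) = (1)·a = (0.08942 + 0.2603i)
new amp(|11⟩) = (1/√2 - (1/√2)i)·b = (0.2614 + 0.1278i)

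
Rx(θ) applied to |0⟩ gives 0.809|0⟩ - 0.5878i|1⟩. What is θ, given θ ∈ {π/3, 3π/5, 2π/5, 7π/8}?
2π/5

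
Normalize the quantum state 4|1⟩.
|1⟩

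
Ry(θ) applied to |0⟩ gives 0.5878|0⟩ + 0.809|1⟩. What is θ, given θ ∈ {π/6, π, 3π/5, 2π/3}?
3π/5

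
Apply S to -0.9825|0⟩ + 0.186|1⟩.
-0.9825|0⟩ + 0.186i|1⟩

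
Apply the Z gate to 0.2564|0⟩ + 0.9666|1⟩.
0.2564|0⟩ - 0.9666|1⟩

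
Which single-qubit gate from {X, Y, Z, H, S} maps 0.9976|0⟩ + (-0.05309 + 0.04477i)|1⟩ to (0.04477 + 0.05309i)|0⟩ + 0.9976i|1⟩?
Y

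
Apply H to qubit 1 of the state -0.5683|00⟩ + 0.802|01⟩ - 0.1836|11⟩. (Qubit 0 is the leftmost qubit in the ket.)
0.1653|00⟩ - 0.9689|01⟩ - 0.1298|10⟩ + 0.1298|11⟩

H on qubit 1 mixes each pair of kets that differ only in qubit 1: amplitudes (a, b) of (|…0…⟩, |…1…⟩) become ((a + b)/√2, (a − b)/√2). Kets absent from the input have amplitude 0.
(|00⟩, |01⟩): (a, b) = (-0.5683, 0.802) → (0.1653, -0.9689)
(|10⟩, |11⟩): (a, b) = (0, -0.1836) → (-0.1298, 0.1298)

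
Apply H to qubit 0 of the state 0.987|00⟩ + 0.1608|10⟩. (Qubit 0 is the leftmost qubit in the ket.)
0.8116|00⟩ + 0.5842|10⟩

H on qubit 0 mixes each pair of kets that differ only in qubit 0: amplitudes (a, b) of (|…0…⟩, |…1…⟩) become ((a + b)/√2, (a − b)/√2). Kets absent from the input have amplitude 0.
(|00⟩, |10⟩): (a, b) = (0.987, 0.1608) → (0.8116, 0.5842)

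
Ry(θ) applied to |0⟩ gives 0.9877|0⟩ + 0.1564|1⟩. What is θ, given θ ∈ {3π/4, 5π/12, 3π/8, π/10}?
π/10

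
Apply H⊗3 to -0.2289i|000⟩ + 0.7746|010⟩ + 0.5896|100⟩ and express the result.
(0.4823 - 0.08093i)|000⟩ + (0.4823 - 0.08093i)|001⟩ + (-0.06541 - 0.08093i)|010⟩ + (-0.06541 - 0.08093i)|011⟩ + (0.06541 - 0.08093i)|100⟩ + (0.06541 - 0.08093i)|101⟩ + (-0.4823 - 0.08093i)|110⟩ + (-0.4823 - 0.08093i)|111⟩

H⊗3 gives amp(|y⟩) = (1/2√2) Σ_x (−1)^(x·y) amp(|x⟩), where x·y is the number of positions in which both x and y have a 1.
|000⟩: (-0.2289i + 0.7746 + 0.5896)/(2√2) = (0.4823 - 0.08093i)
|001⟩: (-0.2289i + 0.7746 + 0.5896)/(2√2) = (0.4823 - 0.08093i)
|010⟩: (-0.2289i - 0.7746 + 0.5896)/(2√2) = (-0.06541 - 0.08093i)
|011⟩: (-0.2289i - 0.7746 + 0.5896)/(2√2) = (-0.06541 - 0.08093i)
|100⟩: (-0.2289i + 0.7746 - 0.5896)/(2√2) = (0.06541 - 0.08093i)
|101⟩: (-0.2289i + 0.7746 - 0.5896)/(2√2) = (0.06541 - 0.08093i)
|110⟩: (-0.2289i - 0.7746 - 0.5896)/(2√2) = (-0.4823 - 0.08093i)
|111⟩: (-0.2289i - 0.7746 - 0.5896)/(2√2) = (-0.4823 - 0.08093i)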